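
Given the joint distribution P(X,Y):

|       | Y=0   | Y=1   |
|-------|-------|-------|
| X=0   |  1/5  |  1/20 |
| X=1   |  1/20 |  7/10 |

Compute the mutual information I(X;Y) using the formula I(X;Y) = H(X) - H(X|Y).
0.3658 bits

I(X;Y) = H(X) - H(X|Y)

Marginal of X (row sums):
  P(X=0) = 1/5 + 1/20 = 1/4
  P(X=1) = 1/20 + 7/10 = 3/4
H(X) = -[(1/4)·log₂(1/4) + (3/4)·log₂(3/4)]
  = 0.5000 + 0.3113 = 0.8113 bits

Marginal of Y (column sums):
  P(Y=0) = 1/5 + 1/20 = 1/4
  P(Y=1) = 1/20 + 7/10 = 3/4
H(X|Y) = Σ_y P(y)·H(X|Y=y):
  Y=0: P(Y=0) = 1/4, P(X|Y=0) = (4/5, 1/5) → H(X|Y=0) = 0.7219
  Y=1: P(Y=1) = 3/4, P(X|Y=1) = (1/15, 14/15) → H(X|Y=1) = 0.3534
H(X|Y) = (1/4)·0.7219 + (3/4)·0.3534 = 0.4455 bits

I(X;Y) = H(X) - H(X|Y) = 0.8113 - 0.4455 = 0.3658 bits

Cross-check via I(X;Y) = H(X) + H(Y) - H(X,Y): computing H(Y) from the column sums and H(X,Y) from the 4 cells in the same way gives H(Y) = 0.8113 bits and H(X,Y) = 1.2568 bits, so
I(X;Y) = 0.8113 + 0.8113 - 1.2568 = 0.3658 bits ✓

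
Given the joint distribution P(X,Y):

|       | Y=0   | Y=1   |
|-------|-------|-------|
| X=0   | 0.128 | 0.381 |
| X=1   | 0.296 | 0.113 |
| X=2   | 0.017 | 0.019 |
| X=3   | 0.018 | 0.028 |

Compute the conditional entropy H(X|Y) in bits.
1.2475 bits

H(X|Y) = H(X,Y) - H(Y)

H(X,Y) = -Σ_{x,y} P(x,y) log₂ P(x,y). Per-cell terms -P(x,y)·log₂P(x,y):
  X=0: 0.379620, 0.530404
  X=1: 0.519874, 0.355453
  X=2: 0.099931, 0.108639
  X=3: 0.104325, 0.144436
Sum of the 8 terms: H(X,Y) = 2.24268 bits

Marginal of Y (column sums):
  P(Y=0) = 0.128 + 0.296 + 0.017 + 0.018 = 0.459
  P(Y=1) = 0.381 + 0.113 + 0.019 + 0.028 = 0.541
H(Y) = -[0.459·log₂(0.459) + 0.541·log₂(0.541)]
  = 0.515656 + 0.479488 = 0.99514 bits

H(X|Y) = H(X,Y) - H(Y) = 2.24268 - 0.99514 = 1.2475 bits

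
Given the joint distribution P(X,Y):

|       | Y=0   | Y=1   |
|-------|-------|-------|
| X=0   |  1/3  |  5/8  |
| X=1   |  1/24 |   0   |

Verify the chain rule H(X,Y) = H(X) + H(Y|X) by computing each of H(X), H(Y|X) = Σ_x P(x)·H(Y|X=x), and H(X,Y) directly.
H(X) = 0.2499 bits, H(Y|X) = 0.8933 bits, H(X,Y) = 1.1432 bits

Marginal of X (row sums):
  P(X=0) = 1/3 + 5/8 = 23/24
  P(X=1) = 1/24 + 0 = 1/24
H(X) = -[(23/24)·log₂(23/24) + (1/24)·log₂(1/24)]
  = 0.058842 + 0.191040 = 0.2499 bits

H(Y|X) = Σ_x P(x)·H(Y|X=x):
  X=0: P(X=0) = 23/24, P(Y|X=0) = (8/23, 15/23) → H(Y|X=0) = 0.932112
  X=1: P(X=1) = 1/24, P(Y|X=1) = (1, 0) → H(Y|X=1) = 0.000000
H(Y|X) = (23/24)·0.932112 + (1/24)·0.000000 = 0.8933 bits

H(X,Y) = -Σ_{x,y} P(x,y) log₂ P(x,y). Per-cell terms -P(x,y)·log₂P(x,y):
  X=0: 0.528321, 0.423795
  X=1: 0.191040, 0.000000
  (cells with P = 0 contribute 0)
Sum of the 4 terms: H(X,Y) = 1.1432 bits

Chain rule check:
  H(X) + H(Y|X) = 0.2499 + 0.8933 = 1.1432 bits
  H(X,Y) = 1.1432 bits
✓ Chain rule verified.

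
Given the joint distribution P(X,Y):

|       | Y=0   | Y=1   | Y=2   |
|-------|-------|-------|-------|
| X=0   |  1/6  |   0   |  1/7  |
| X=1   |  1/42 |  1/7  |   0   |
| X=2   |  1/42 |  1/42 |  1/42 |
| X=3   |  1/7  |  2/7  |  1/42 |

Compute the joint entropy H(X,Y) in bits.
2.7923 bits

H(X,Y) = -Σ_{x,y} P(x,y) log₂ P(x,y). Per-cell terms -P(x,y)·log₂P(x,y):
  X=0: 0.43083, 0.00000, 0.40105
  X=1: 0.12839, 0.40105, 0.00000
  X=2: 0.12839, 0.12839, 0.12839
  X=3: 0.40105, 0.51639, 0.12839
  (cells with P = 0 contribute 0)
Sum of the 12 terms: H(X,Y) = 2.7923 bits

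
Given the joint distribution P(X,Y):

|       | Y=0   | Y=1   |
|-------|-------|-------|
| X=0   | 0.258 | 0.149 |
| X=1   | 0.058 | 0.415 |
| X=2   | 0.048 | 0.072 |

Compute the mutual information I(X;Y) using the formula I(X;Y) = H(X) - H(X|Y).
0.1898 bits

I(X;Y) = H(X) - H(X|Y)

Marginal of X (row sums):
  P(X=0) = 0.258 + 0.149 = 0.407
  P(X=1) = 0.058 + 0.415 = 0.473
  P(X=2) = 0.048 + 0.072 = 0.120
H(X) = -[0.407·log₂(0.407) + 0.473·log₂(0.473) + 0.120·log₂(0.120)]
  = 0.52784 + 0.51088 + 0.36707 = 1.40579 bits

Marginal of Y (column sums):
  P(Y=0) = 0.258 + 0.058 + 0.048 = 0.364
  P(Y=1) = 0.149 + 0.415 + 0.072 = 0.636
H(X|Y) = Σ_y P(y)·H(X|Y=y):
  Y=0: P(Y=0) = 0.364, P(X|Y=0) = (129/182, 29/182, 12/91) → H(X|Y=0) = 1.15961
  Y=1: P(Y=1) = 0.636, P(X|Y=1) = (149/636, 415/636, 6/53) → H(X|Y=1) = 1.24821
H(X|Y) = 0.364·1.15961 + 0.636·1.24821 = 1.21596 bits

I(X;Y) = H(X) - H(X|Y) = 1.40579 - 1.21596 = 0.1898 bits

Cross-check via I(X;Y) = H(X) + H(Y) - H(X,Y): computing H(Y) from the column sums and H(X,Y) from the 6 cells in the same way gives H(Y) = 0.94595 bits and H(X,Y) = 2.16191 bits, so
I(X;Y) = 1.40579 + 0.94595 - 2.16191 = 0.1898 bits ✓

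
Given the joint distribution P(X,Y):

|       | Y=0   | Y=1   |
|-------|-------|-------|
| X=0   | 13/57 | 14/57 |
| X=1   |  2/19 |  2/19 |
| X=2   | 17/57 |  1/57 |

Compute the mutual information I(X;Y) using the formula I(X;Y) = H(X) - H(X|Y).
0.1680 bits

I(X;Y) = H(X) - H(X|Y)

Marginal of X (row sums):
  P(X=0) = 13/57 + 14/57 = 9/19
  P(X=1) = 2/19 + 2/19 = 4/19
  P(X=2) = 17/57 + 1/57 = 6/19
H(X) = -[(9/19)·log₂(9/19) + (4/19)·log₂(4/19) + (6/19)·log₂(6/19)]
  = 0.51063 + 0.47325 + 0.52515 = 1.50903 bits

Marginal of Y (column sums):
  P(Y=0) = 13/57 + 2/19 + 17/57 = 12/19
  P(Y=1) = 14/57 + 2/19 + 1/57 = 7/19
H(X|Y) = Σ_y P(y)·H(X|Y=y):
  Y=0: P(Y=0) = 12/19, P(X|Y=0) = (13/36, 1/6, 17/36) → H(X|Y=0) = 1.47264
  Y=1: P(Y=1) = 7/19, P(X|Y=1) = (2/3, 2/7, 1/21) → H(X|Y=1) = 1.11552
H(X|Y) = (12/19)·1.47264 + (7/19)·1.11552 = 1.34107 bits

I(X;Y) = H(X) - H(X|Y) = 1.50903 - 1.34107 = 0.1680 bits

Cross-check via I(X;Y) = H(X) + H(Y) - H(X,Y): computing H(Y) from the column sums and H(X,Y) from the 6 cells in the same way gives H(Y) = 0.94945 bits and H(X,Y) = 2.29052 bits, so
I(X;Y) = 1.50903 + 0.94945 - 2.29052 = 0.1680 bits ✓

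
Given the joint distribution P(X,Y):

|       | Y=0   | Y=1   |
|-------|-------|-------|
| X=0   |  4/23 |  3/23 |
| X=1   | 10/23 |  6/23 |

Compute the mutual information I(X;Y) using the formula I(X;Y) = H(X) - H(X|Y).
0.0018 bits

I(X;Y) = H(X) - H(X|Y)

Marginal of X (row sums):
  P(X=0) = 4/23 + 3/23 = 7/23
  P(X=1) = 10/23 + 6/23 = 16/23
H(X) = -[(7/23)·log₂(7/23) + (16/23)·log₂(16/23)]
  = 0.5223 + 0.3642 = 0.8865 bits

Marginal of Y (column sums):
  P(Y=0) = 4/23 + 10/23 = 14/23
  P(Y=1) = 3/23 + 6/23 = 9/23
H(X|Y) = Σ_y P(y)·H(X|Y=y):
  Y=0: P(Y=0) = 14/23, P(X|Y=0) = (2/7, 5/7) → H(X|Y=0) = 0.8631
  Y=1: P(Y=1) = 9/23, P(X|Y=1) = (1/3, 2/3) → H(X|Y=1) = 0.9183
H(X|Y) = (14/23)·0.8631 + (9/23)·0.9183 = 0.8847 bits

I(X;Y) = H(X) - H(X|Y) = 0.8865 - 0.8847 = 0.0018 bits

Cross-check via I(X;Y) = H(X) + H(Y) - H(X,Y): computing H(Y) from the column sums and H(X,Y) from the 4 cells in the same way gives H(Y) = 0.9656 bits and H(X,Y) = 1.8503 bits, so
I(X;Y) = 0.8865 + 0.9656 - 1.8503 = 0.0018 bits ✓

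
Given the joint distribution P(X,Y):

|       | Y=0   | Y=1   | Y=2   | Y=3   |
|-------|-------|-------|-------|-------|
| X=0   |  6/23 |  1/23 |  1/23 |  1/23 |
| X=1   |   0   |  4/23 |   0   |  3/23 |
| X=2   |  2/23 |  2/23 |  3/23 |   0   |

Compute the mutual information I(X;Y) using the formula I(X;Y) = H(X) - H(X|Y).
0.5903 bits

I(X;Y) = H(X) - H(X|Y)

Marginal of X (row sums):
  P(X=0) = 6/23 + 1/23 + 1/23 + 1/23 = 9/23
  P(X=1) = 0 + 4/23 + 0 + 3/23 = 7/23
  P(X=2) = 2/23 + 2/23 + 3/23 + 0 = 7/23
H(X) = -[(9/23)·log₂(9/23) + (7/23)·log₂(7/23) + (7/23)·log₂(7/23)]
  = 0.5297 + 0.5223 + 0.5223 = 1.5743 bits

Marginal of Y (column sums):
  P(Y=0) = 6/23 + 0 + 2/23 = 8/23
  P(Y=1) = 1/23 + 4/23 + 2/23 = 7/23
  P(Y=2) = 1/23 + 0 + 3/23 = 4/23
  P(Y=3) = 1/23 + 3/23 + 0 = 4/23
H(X|Y) = Σ_y P(y)·H(X|Y=y):
  Y=0: P(Y=0) = 8/23, P(X|Y=0) = (3/4, 0, 1/4) → H(X|Y=0) = 0.8113
  Y=1: P(Y=1) = 7/23, P(X|Y=1) = (1/7, 4/7, 2/7) → H(X|Y=1) = 1.3788
  Y=2: P(Y=2) = 4/23, P(X|Y=2) = (1/4, 0, 3/4) → H(X|Y=2) = 0.8113
  Y=3: P(Y=3) = 4/23, P(X|Y=3) = (1/4, 3/4, 0) → H(X|Y=3) = 0.8113
H(X|Y) = (8/23)·0.8113 + (7/23)·1.3788 + (4/23)·0.8113 + (4/23)·0.8113 = 0.9840 bits

I(X;Y) = H(X) - H(X|Y) = 1.5743 - 0.9840 = 0.5903 bits

Cross-check via I(X;Y) = H(X) + H(Y) - H(X,Y): computing H(Y) from the column sums and H(X,Y) from the 12 cells in the same way gives H(Y) = 1.9300 bits and H(X,Y) = 2.9140 bits, so
I(X;Y) = 1.5743 + 1.9300 - 2.9140 = 0.5903 bits ✓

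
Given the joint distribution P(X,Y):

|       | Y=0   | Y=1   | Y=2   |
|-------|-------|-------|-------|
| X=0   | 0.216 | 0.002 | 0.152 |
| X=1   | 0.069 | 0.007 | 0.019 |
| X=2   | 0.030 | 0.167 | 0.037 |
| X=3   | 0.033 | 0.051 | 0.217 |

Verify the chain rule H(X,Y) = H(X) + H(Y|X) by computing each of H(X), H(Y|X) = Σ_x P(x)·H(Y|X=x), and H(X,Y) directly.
H(X) = 1.8651 bits, H(Y|X) = 1.0871 bits, H(X,Y) = 2.9521 bits

Marginal of X (row sums):
  P(X=0) = 0.216 + 0.002 + 0.152 = 0.370
  P(X=1) = 0.069 + 0.007 + 0.019 = 0.095
  P(X=2) = 0.030 + 0.167 + 0.037 = 0.234
  P(X=3) = 0.033 + 0.051 + 0.217 = 0.301
H(X) = -[0.370·log₂(0.370) + 0.095·log₂(0.095) + 0.234·log₂(0.234) + 0.301·log₂(0.301)]
  = 0.530729 + 0.322613 + 0.490328 + 0.521382 = 1.8651 bits

H(Y|X) = Σ_x P(x)·H(Y|X=x):
  X=0: P(X=0) = 0.370, P(Y|X=0) = (108/185, 1/185, 76/185) → H(Y|X=0) = 1.021272
  X=1: P(X=1) = 0.095, P(Y|X=1) = (69/95, 7/95, 1/5) → H(Y|X=1) = 1.076695
  X=2: P(X=2) = 0.234, P(Y|X=2) = (5/39, 167/234, 37/234) → H(Y|X=2) = 1.147992
  X=3: P(X=3) = 0.301, P(Y|X=3) = (33/301, 51/301, 31/43) → H(Y|X=3) = 1.123934
H(Y|X) = 0.370·1.021272 + 0.095·1.076695 + 0.234·1.147992 + 0.301·1.123934 = 1.0871 bits

H(X,Y) = -Σ_{x,y} P(x,y) log₂ P(x,y). Per-cell terms -P(x,y)·log₂P(x,y):
  X=0: 0.477554, 0.017932, 0.413114
  X=1: 0.266151, 0.050109, 0.108639
  X=2: 0.151767, 0.431207, 0.175984
  X=3: 0.162406, 0.218961, 0.478319
Sum of the 12 terms: H(X,Y) = 2.9521 bits

Chain rule check:
  H(X) + H(Y|X) = 1.8651 + 1.0871 = 2.9522 bits
  H(X,Y) = 2.9521 bits
✓ Chain rule verified (Δ = 0.0001 is 4-dp rounding noise: each of the three values was rounded independently).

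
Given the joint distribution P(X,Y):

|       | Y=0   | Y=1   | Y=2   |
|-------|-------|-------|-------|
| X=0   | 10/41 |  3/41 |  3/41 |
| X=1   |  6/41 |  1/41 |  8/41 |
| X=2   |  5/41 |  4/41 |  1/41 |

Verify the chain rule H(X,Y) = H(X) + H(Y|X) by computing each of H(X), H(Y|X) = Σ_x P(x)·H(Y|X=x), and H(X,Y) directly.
H(X) = 1.5570 bits, H(Y|X) = 1.3164 bits, H(X,Y) = 2.8734 bits

Marginal of X (row sums):
  P(X=0) = 10/41 + 3/41 + 3/41 = 16/41
  P(X=1) = 6/41 + 1/41 + 8/41 = 15/41
  P(X=2) = 5/41 + 4/41 + 1/41 = 10/41
H(X) = -[(16/41)·log₂(16/41) + (15/41)·log₂(15/41) + (10/41)·log₂(10/41)]
  = 0.5298 + 0.5307 + 0.4965 = 1.5570 bits

H(Y|X) = Σ_x P(x)·H(Y|X=x):
  X=0: P(X=0) = 16/41, P(Y|X=0) = (5/8, 3/16, 3/16) → H(Y|X=0) = 1.3294
  X=1: P(X=1) = 15/41, P(Y|X=1) = (2/5, 1/15, 8/15) → H(Y|X=1) = 1.2729
  X=2: P(X=2) = 10/41, P(Y|X=2) = (1/2, 2/5, 1/10) → H(Y|X=2) = 1.3610
H(Y|X) = (16/41)·1.3294 + (15/41)·1.2729 + (10/41)·1.3610 = 1.3164 bits

H(X,Y) = -Σ_{x,y} P(x,y) log₂ P(x,y). Per-cell terms -P(x,y)·log₂P(x,y):
  X=0: 0.4965, 0.2760, 0.2760
  X=1: 0.4057, 0.1307, 0.4600
  X=2: 0.3702, 0.3276, 0.1307
Sum of the 9 terms: H(X,Y) = 2.8734 bits

Chain rule check:
  H(X) + H(Y|X) = 1.5570 + 1.3164 = 2.8734 bits
  H(X,Y) = 2.8734 bits
✓ Chain rule verified.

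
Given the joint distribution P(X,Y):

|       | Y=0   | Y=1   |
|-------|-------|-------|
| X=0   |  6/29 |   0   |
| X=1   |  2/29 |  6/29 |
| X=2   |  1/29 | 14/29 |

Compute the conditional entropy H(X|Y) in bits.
0.9878 bits

H(X|Y) = H(X,Y) - H(Y)

H(X,Y) = -Σ_{x,y} P(x,y) log₂ P(x,y). Per-cell terms -P(x,y)·log₂P(x,y):
  X=0: 0.470280, 0.000000
  X=1: 0.266068, 0.470280
  X=2: 0.167517, 0.507199
  (cells with P = 0 contribute 0)
Sum of the 6 terms: H(X,Y) = 1.88134 bits

Marginal of Y (column sums):
  P(Y=0) = 6/29 + 2/29 + 1/29 = 9/29
  P(Y=1) = 0 + 6/29 + 14/29 = 20/29
H(Y) = -[(9/29)·log₂(9/29) + (20/29)·log₂(20/29)]
  = 0.523879 + 0.369692 = 0.89357 bits

H(X|Y) = H(X,Y) - H(Y) = 1.88134 - 0.89357 = 0.9878 bits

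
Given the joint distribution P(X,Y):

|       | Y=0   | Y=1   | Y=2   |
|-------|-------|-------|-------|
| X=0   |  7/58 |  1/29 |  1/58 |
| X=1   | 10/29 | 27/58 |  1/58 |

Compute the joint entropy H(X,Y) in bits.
1.7809 bits

H(X,Y) = -Σ_{x,y} P(x,y) log₂ P(x,y). Per-cell terms -P(x,y)·log₂P(x,y):
  X=0: 0.3682, 0.1675, 0.1010
  X=1: 0.5297, 0.5135, 0.1010
Sum of the 6 terms: H(X,Y) = 1.7809 bits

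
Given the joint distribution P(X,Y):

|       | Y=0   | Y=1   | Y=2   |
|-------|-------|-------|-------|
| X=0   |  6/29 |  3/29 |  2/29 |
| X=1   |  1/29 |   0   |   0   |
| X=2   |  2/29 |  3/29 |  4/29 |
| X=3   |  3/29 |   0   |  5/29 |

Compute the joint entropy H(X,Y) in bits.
3.0172 bits

H(X,Y) = -Σ_{x,y} P(x,y) log₂ P(x,y). Per-cell terms -P(x,y)·log₂P(x,y):
  X=0: 0.47028, 0.33859, 0.26607
  X=1: 0.16752, 0.00000, 0.00000
  X=2: 0.26607, 0.33859, 0.39420
  X=3: 0.33859, 0.00000, 0.43725
  (cells with P = 0 contribute 0)
Sum of the 12 terms: H(X,Y) = 3.0172 bits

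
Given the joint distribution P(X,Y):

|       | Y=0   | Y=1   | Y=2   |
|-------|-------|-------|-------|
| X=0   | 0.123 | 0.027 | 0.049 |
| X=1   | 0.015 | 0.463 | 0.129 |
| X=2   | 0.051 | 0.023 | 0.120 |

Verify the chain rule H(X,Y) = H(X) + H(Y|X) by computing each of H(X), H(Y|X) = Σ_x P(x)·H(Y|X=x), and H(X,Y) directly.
H(X) = 1.3597 bits, H(Y|X) = 1.0637 bits, H(X,Y) = 2.4233 bits

Marginal of X (row sums):
  P(X=0) = 0.123 + 0.027 + 0.049 = 0.199
  P(X=1) = 0.015 + 0.463 + 0.129 = 0.607
  P(X=2) = 0.051 + 0.023 + 0.120 = 0.194
H(X) = -[0.199·log₂(0.199) + 0.607·log₂(0.607) + 0.194·log₂(0.194)]
  = 0.46350 + 0.43718 + 0.45898 = 1.3597 bits

H(Y|X) = Σ_x P(x)·H(Y|X=x):
  X=0: P(X=0) = 0.199, P(Y|X=0) = (123/199, 27/199, 49/199) → H(Y|X=0) = 1.31787
  X=1: P(X=1) = 0.607, P(Y|X=1) = (15/607, 463/607, 129/607) → H(Y|X=1) = 0.90477
  X=2: P(X=2) = 0.194, P(Y|X=2) = (51/194, 23/194, 60/97) → H(Y|X=2) = 1.30011
H(Y|X) = 0.199·1.31787 + 0.607·0.90477 + 0.194·1.30011 = 1.0637 bits

H(X,Y) = -Σ_{x,y} P(x,y) log₂ P(x,y). Per-cell terms -P(x,y)·log₂P(x,y):
  X=0: 0.37186, 0.14069, 0.21320
  X=1: 0.09088, 0.51435, 0.38114
  X=2: 0.21896, 0.12517, 0.36707
Sum of the 9 terms: H(X,Y) = 2.4233 bits

Chain rule check:
  H(X) + H(Y|X) = 1.3597 + 1.0637 = 2.4234 bits
  H(X,Y) = 2.4233 bits
✓ Chain rule verified (Δ = 0.0001 is 4-dp rounding noise: each of the three values was rounded independently).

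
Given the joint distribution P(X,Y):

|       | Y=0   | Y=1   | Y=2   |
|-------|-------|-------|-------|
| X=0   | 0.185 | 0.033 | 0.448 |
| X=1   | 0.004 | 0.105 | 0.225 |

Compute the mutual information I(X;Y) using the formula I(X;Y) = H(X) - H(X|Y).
0.1628 bits

I(X;Y) = H(X) - H(X|Y)

Marginal of X (row sums):
  P(X=0) = 0.185 + 0.033 + 0.448 = 0.666
  P(X=1) = 0.004 + 0.105 + 0.225 = 0.334
H(X) = -[0.666·log₂(0.666) + 0.334·log₂(0.334)]
  = 0.39055 + 0.52841 = 0.91896 bits

Marginal of Y (column sums):
  P(Y=0) = 0.185 + 0.004 = 0.189
  P(Y=1) = 0.033 + 0.105 = 0.138
  P(Y=2) = 0.448 + 0.225 = 0.673
H(X|Y) = Σ_y P(y)·H(X|Y=y):
  Y=0: P(Y=0) = 0.189, P(X|Y=0) = (185/189, 4/189) → H(X|Y=0) = 0.14793
  Y=1: P(Y=1) = 0.138, P(X|Y=1) = (11/46, 35/46) → H(X|Y=1) = 0.79359
  Y=2: P(Y=2) = 0.673, P(X|Y=2) = (448/673, 225/673) → H(X|Y=2) = 0.91928
H(X|Y) = 0.189·0.14793 + 0.138·0.79359 + 0.673·0.91928 = 0.75615 bits

I(X;Y) = H(X) - H(X|Y) = 0.91896 - 0.75615 = 0.1628 bits

Cross-check via I(X;Y) = H(X) + H(Y) - H(X,Y): computing H(Y) from the column sums and H(X,Y) from the 6 cells in the same way gives H(Y) = 1.23307 bits and H(X,Y) = 1.98922 bits, so
I(X;Y) = 0.91896 + 1.23307 - 1.98922 = 0.1628 bits ✓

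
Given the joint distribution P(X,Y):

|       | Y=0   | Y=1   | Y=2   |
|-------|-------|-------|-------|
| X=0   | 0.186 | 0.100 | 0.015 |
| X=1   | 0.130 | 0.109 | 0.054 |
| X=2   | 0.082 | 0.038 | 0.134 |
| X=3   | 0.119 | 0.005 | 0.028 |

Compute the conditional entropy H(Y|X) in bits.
1.2892 bits

H(Y|X) = H(X,Y) - H(X)

H(X,Y) = -Σ_{x,y} P(x,y) log₂ P(x,y). Per-cell terms -P(x,y)·log₂P(x,y):
  X=0: 0.4514, 0.3322, 0.0909
  X=1: 0.3826, 0.3485, 0.2274
  X=2: 0.2959, 0.1793, 0.3886
  X=3: 0.3654, 0.0382, 0.1444
Sum of the 12 terms: H(X,Y) = 3.2448 bits

Marginal of X (row sums):
  P(X=0) = 0.186 + 0.100 + 0.015 = 0.301
  P(X=1) = 0.130 + 0.109 + 0.054 = 0.293
  P(X=2) = 0.082 + 0.038 + 0.134 = 0.254
  P(X=3) = 0.119 + 0.005 + 0.028 = 0.152
H(X) = -[0.301·log₂(0.301) + 0.293·log₂(0.293) + 0.254·log₂(0.254) + 0.152·log₂(0.152)]
  = 0.5214 + 0.5189 + 0.5022 + 0.4131 = 1.9556 bits

H(Y|X) = H(X,Y) - H(X) = 3.2448 - 1.9556 = 1.2892 bits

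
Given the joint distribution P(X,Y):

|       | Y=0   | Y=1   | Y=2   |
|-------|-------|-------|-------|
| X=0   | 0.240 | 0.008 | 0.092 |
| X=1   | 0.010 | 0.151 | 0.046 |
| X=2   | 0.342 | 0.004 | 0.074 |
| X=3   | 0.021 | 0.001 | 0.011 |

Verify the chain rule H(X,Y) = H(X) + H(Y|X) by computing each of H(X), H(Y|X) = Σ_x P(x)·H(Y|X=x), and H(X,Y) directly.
H(X) = 1.6876 bits, H(Y|X) = 0.8994 bits, H(X,Y) = 2.5870 bits

Marginal of X (row sums):
  P(X=0) = 0.240 + 0.008 + 0.092 = 0.340
  P(X=1) = 0.010 + 0.151 + 0.046 = 0.207
  P(X=2) = 0.342 + 0.004 + 0.074 = 0.420
  P(X=3) = 0.021 + 0.001 + 0.011 = 0.033
H(X) = -[0.340·log₂(0.340) + 0.207·log₂(0.207) + 0.420·log₂(0.420) + 0.033·log₂(0.033)]
  = 0.529174 + 0.470366 + 0.525646 + 0.162406 = 1.6876 bits

H(Y|X) = Σ_x P(x)·H(Y|X=x):
  X=0: P(X=0) = 0.340, P(Y|X=0) = (12/17, 2/85, 23/85) → H(Y|X=0) = 0.992269
  X=1: P(X=1) = 0.207, P(Y|X=1) = (10/207, 151/207, 2/9) → H(Y|X=1) = 1.025360
  X=2: P(X=2) = 0.420, P(Y|X=2) = (57/70, 1/105, 37/210) → H(Y|X=2) = 0.746614
  X=3: P(X=3) = 0.033, P(Y|X=3) = (7/11, 1/33, 1/3) → H(Y|X=3) = 1.096139
H(Y|X) = 0.340·0.992269 + 0.207·1.025360 + 0.420·0.746614 + 0.033·1.096139 = 0.8994 bits

H(X,Y) = -Σ_{x,y} P(x,y) log₂ P(x,y). Per-cell terms -P(x,y)·log₂P(x,y):
  X=0: 0.494134, 0.055726, 0.316684
  X=1: 0.066439, 0.411834, 0.204342
  X=2: 0.529393, 0.031863, 0.277968
  X=3: 0.117043, 0.009966, 0.071570
Sum of the 12 terms: H(X,Y) = 2.5870 bits

Chain rule check:
  H(X) + H(Y|X) = 1.6876 + 0.8994 = 2.5870 bits
  H(X,Y) = 2.5870 bits
✓ Chain rule verified.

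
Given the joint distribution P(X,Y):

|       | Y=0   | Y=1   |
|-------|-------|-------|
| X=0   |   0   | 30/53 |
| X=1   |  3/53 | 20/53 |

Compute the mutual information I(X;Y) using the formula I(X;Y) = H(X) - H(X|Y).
0.0714 bits

I(X;Y) = H(X) - H(X|Y)

Marginal of X (row sums):
  P(X=0) = 0 + 30/53 = 30/53
  P(X=1) = 3/53 + 20/53 = 23/53
H(X) = -[(30/53)·log₂(30/53) + (23/53)·log₂(23/53)]
  = 0.46473 + 0.52265 = 0.9874 bits

Marginal of Y (column sums):
  P(Y=0) = 0 + 3/53 = 3/53
  P(Y=1) = 30/53 + 20/53 = 50/53
H(X|Y) = Σ_y P(y)·H(X|Y=y):
  Y=0: P(Y=0) = 3/53, P(X|Y=0) = (0, 1) → H(X|Y=0) = 0.00000
  Y=1: P(Y=1) = 50/53, P(X|Y=1) = (3/5, 2/5) → H(X|Y=1) = 0.97095
H(X|Y) = (3/53)·0.00000 + (50/53)·0.97095 = 0.9160 bits

I(X;Y) = H(X) - H(X|Y) = 0.9874 - 0.9160 = 0.0714 bits

Cross-check via I(X;Y) = H(X) + H(Y) - H(X,Y): computing H(Y) from the column sums and H(X,Y) from the 4 cells in the same way gives H(Y) = 0.3138 bits and H(X,Y) = 1.2298 bits, so
I(X;Y) = 0.9874 + 0.3138 - 1.2298 = 0.0714 bits ✓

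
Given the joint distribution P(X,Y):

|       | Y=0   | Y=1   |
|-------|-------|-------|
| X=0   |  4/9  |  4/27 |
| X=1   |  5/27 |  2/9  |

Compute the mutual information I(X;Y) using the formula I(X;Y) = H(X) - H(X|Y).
0.0652 bits

I(X;Y) = H(X) - H(X|Y)

Marginal of X (row sums):
  P(X=0) = 4/9 + 4/27 = 16/27
  P(X=1) = 5/27 + 2/9 = 11/27
H(X) = -[(16/27)·log₂(16/27) + (11/27)·log₂(11/27)]
  = 0.4473 + 0.5278 = 0.9751 bits

Marginal of Y (column sums):
  P(Y=0) = 4/9 + 5/27 = 17/27
  P(Y=1) = 4/27 + 2/9 = 10/27
H(X|Y) = Σ_y P(y)·H(X|Y=y):
  Y=0: P(Y=0) = 17/27, P(X|Y=0) = (12/17, 5/17) → H(X|Y=0) = 0.8740
  Y=1: P(Y=1) = 10/27, P(X|Y=1) = (2/5, 3/5) → H(X|Y=1) = 0.9710
H(X|Y) = (17/27)·0.8740 + (10/27)·0.9710 = 0.9099 bits

I(X;Y) = H(X) - H(X|Y) = 0.9751 - 0.9099 = 0.0652 bits

Cross-check via I(X;Y) = H(X) + H(Y) - H(X,Y): computing H(Y) from the column sums and H(X,Y) from the 4 cells in the same way gives H(Y) = 0.9510 bits and H(X,Y) = 1.8609 bits, so
I(X;Y) = 0.9751 + 0.9510 - 1.8609 = 0.0652 bits ✓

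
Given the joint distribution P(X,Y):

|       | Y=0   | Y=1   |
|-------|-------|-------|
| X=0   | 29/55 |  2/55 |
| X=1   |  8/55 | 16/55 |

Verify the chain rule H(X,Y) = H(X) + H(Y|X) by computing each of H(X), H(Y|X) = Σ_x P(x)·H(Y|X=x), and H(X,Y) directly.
H(X) = 0.9883 bits, H(Y|X) = 0.5952 bits, H(X,Y) = 1.5835 bits

Marginal of X (row sums):
  P(X=0) = 29/55 + 2/55 = 31/55
  P(X=1) = 8/55 + 16/55 = 24/55
H(X) = -[(31/55)·log₂(31/55) + (24/55)·log₂(24/55)]
  = 0.46622 + 0.52206 = 0.9883 bits

H(Y|X) = Σ_x P(x)·H(Y|X=x):
  X=0: P(X=0) = 31/55, P(Y|X=0) = (29/31, 2/31) → H(Y|X=0) = 0.34512
  X=1: P(X=1) = 24/55, P(Y|X=1) = (1/3, 2/3) → H(Y|X=1) = 0.91830
H(Y|X) = (31/55)·0.34512 + (24/55)·0.91830 = 0.5952 bits

H(X,Y) = -Σ_{x,y} P(x,y) log₂ P(x,y). Per-cell terms -P(x,y)·log₂P(x,y):
  X=0: 0.48687, 0.17387
  X=1: 0.40456, 0.51821
Sum of the 4 terms: H(X,Y) = 1.5835 bits

Chain rule check:
  H(X) + H(Y|X) = 0.9883 + 0.5952 = 1.5835 bits
  H(X,Y) = 1.5835 bits
✓ Chain rule verified.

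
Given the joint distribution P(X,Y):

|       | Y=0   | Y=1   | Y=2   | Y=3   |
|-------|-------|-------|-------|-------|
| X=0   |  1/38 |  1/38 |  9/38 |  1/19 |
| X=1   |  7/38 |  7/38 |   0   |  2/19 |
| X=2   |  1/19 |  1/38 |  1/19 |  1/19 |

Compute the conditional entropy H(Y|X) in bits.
1.5522 bits

H(Y|X) = H(X,Y) - H(X)

H(X,Y) = -Σ_{x,y} P(x,y) log₂ P(x,y). Per-cell terms -P(x,y)·log₂P(x,y):
  X=0: 0.13810, 0.13810, 0.49216, 0.22358
  X=1: 0.44958, 0.44958, 0.00000, 0.34189
  X=2: 0.22358, 0.13810, 0.22358, 0.22358
  (cells with P = 0 contribute 0)
Sum of the 12 terms: H(X,Y) = 3.0418 bits

Marginal of X (row sums):
  P(X=0) = 1/38 + 1/38 + 9/38 + 1/19 = 13/38
  P(X=1) = 7/38 + 7/38 + 0 + 2/19 = 9/19
  P(X=2) = 1/19 + 1/38 + 1/19 + 1/19 = 7/38
H(X) = -[(13/38)·log₂(13/38) + (9/19)·log₂(9/19) + (7/38)·log₂(7/38)]
  = 0.52940 + 0.51063 + 0.44958 = 1.4896 bits

H(Y|X) = H(X,Y) - H(X) = 3.0418 - 1.4896 = 1.5522 bits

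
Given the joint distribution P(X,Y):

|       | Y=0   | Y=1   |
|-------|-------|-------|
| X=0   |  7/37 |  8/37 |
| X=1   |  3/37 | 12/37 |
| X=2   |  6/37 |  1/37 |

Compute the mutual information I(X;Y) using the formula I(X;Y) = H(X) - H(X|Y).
0.1781 bits

I(X;Y) = H(X) - H(X|Y)

Marginal of X (row sums):
  P(X=0) = 7/37 + 8/37 = 15/37
  P(X=1) = 3/37 + 12/37 = 15/37
  P(X=2) = 6/37 + 1/37 = 7/37
H(X) = -[(15/37)·log₂(15/37) + (15/37)·log₂(15/37) + (7/37)·log₂(7/37)]
  = 0.52807 + 0.52807 + 0.45445 = 1.5106 bits

Marginal of Y (column sums):
  P(Y=0) = 7/37 + 3/37 + 6/37 = 16/37
  P(Y=1) = 8/37 + 12/37 + 1/37 = 21/37
H(X|Y) = Σ_y P(y)·H(X|Y=y):
  Y=0: P(Y=0) = 16/37, P(X|Y=0) = (7/16, 3/16, 3/8) → H(X|Y=0) = 1.50524
  Y=1: P(Y=1) = 21/37, P(X|Y=1) = (8/21, 4/7, 1/21) → H(X|Y=1) = 1.20091
H(X|Y) = (16/37)·1.50524 + (21/37)·1.20091 = 1.3325 bits

I(X;Y) = H(X) - H(X|Y) = 1.5106 - 1.3325 = 0.1781 bits

Cross-check via I(X;Y) = H(X) + H(Y) - H(X,Y): computing H(Y) from the column sums and H(X,Y) from the 6 cells in the same way gives H(Y) = 0.9868 bits and H(X,Y) = 2.3193 bits, so
I(X;Y) = 1.5106 + 0.9868 - 2.3193 = 0.1781 bits ✓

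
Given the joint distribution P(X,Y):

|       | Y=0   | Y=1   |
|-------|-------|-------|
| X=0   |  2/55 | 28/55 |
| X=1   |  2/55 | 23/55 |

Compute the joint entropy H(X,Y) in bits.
1.3696 bits

H(X,Y) = -Σ_{x,y} P(x,y) log₂ P(x,y). Per-cell terms -P(x,y)·log₂P(x,y):
  X=0: 0.17387, 0.49586
  X=1: 0.17387, 0.52599
Sum of the 4 terms: H(X,Y) = 1.3696 bits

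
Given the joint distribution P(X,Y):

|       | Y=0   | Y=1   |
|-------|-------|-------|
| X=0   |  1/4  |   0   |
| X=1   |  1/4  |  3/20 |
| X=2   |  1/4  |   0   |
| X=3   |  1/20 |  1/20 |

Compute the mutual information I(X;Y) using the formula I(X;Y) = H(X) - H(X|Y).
0.2402 bits

I(X;Y) = H(X) - H(X|Y)

Marginal of X (row sums):
  P(X=0) = 1/4 + 0 = 1/4
  P(X=1) = 1/4 + 3/20 = 2/5
  P(X=2) = 1/4 + 0 = 1/4
  P(X=3) = 1/20 + 1/20 = 1/10
H(X) = -[(1/4)·log₂(1/4) + (2/5)·log₂(2/5) + (1/4)·log₂(1/4) + (1/10)·log₂(1/10)]
  = 0.5000 + 0.5288 + 0.5000 + 0.3322 = 1.8610 bits

Marginal of Y (column sums):
  P(Y=0) = 1/4 + 1/4 + 1/4 + 1/20 = 4/5
  P(Y=1) = 0 + 3/20 + 0 + 1/20 = 1/5
H(X|Y) = Σ_y P(y)·H(X|Y=y):
  Y=0: P(Y=0) = 4/5, P(X|Y=0) = (5/16, 5/16, 5/16, 1/16) → H(X|Y=0) = 1.8232
  Y=1: P(Y=1) = 1/5, P(X|Y=1) = (0, 3/4, 0, 1/4) → H(X|Y=1) = 0.8113
H(X|Y) = (4/5)·1.8232 + (1/5)·0.8113 = 1.6208 bits

I(X;Y) = H(X) - H(X|Y) = 1.8610 - 1.6208 = 0.2402 bits

Cross-check via I(X;Y) = H(X) + H(Y) - H(X,Y): computing H(Y) from the column sums and H(X,Y) from the 8 cells in the same way gives H(Y) = 0.7219 bits and H(X,Y) = 2.3427 bits, so
I(X;Y) = 1.8610 + 0.7219 - 2.3427 = 0.2402 bits ✓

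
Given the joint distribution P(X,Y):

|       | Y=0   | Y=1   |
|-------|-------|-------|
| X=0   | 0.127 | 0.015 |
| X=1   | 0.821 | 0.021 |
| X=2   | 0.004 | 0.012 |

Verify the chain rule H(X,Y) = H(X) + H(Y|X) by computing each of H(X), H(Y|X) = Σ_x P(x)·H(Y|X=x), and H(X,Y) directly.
H(X) = 0.7042 bits, H(Y|X) = 0.2238 bits, H(X,Y) = 0.9281 bits

Marginal of X (row sums):
  P(X=0) = 0.127 + 0.015 = 0.142
  P(X=1) = 0.821 + 0.021 = 0.842
  P(X=2) = 0.004 + 0.012 = 0.016
H(X) = -[0.142·log₂(0.142) + 0.842·log₂(0.842) + 0.016·log₂(0.016)]
  = 0.399877 + 0.208907 + 0.095453 = 0.7042 bits

H(Y|X) = Σ_x P(x)·H(Y|X=x):
  X=0: P(X=0) = 0.142, P(Y|X=0) = (127/142, 15/142) → H(Y|X=0) = 0.486604
  X=1: P(X=1) = 0.842, P(Y|X=1) = (821/842, 21/842) → H(Y|X=1) = 0.168347
  X=2: P(X=2) = 0.016, P(Y|X=2) = (1/4, 3/4) → H(Y|X=2) = 0.811278
H(Y|X) = 0.142·0.486604 + 0.842·0.168347 + 0.016·0.811278 = 0.2238 bits

H(X,Y) = -Σ_{x,y} P(x,y) log₂ P(x,y). Per-cell terms -P(x,y)·log₂P(x,y):
  X=0: 0.378092, 0.090883
  X=1: 0.233612, 0.117043
  X=2: 0.031863, 0.076570
Sum of the 6 terms: H(X,Y) = 0.9281 bits

Chain rule check:
  H(X) + H(Y|X) = 0.7042 + 0.2238 = 0.9280 bits
  H(X,Y) = 0.9281 bits
✓ Chain rule verified (Δ = 0.0001 is 4-dp rounding noise: each of the three values was rounded independently).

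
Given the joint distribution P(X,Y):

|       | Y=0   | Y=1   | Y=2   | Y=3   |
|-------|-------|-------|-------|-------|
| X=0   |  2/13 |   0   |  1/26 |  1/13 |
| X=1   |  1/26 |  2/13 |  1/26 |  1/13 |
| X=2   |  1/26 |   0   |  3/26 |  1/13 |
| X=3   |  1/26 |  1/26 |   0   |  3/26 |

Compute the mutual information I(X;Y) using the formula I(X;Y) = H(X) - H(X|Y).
0.4442 bits

I(X;Y) = H(X) - H(X|Y)

Marginal of X (row sums):
  P(X=0) = 2/13 + 0 + 1/26 + 1/13 = 7/26
  P(X=1) = 1/26 + 2/13 + 1/26 + 1/13 = 4/13
  P(X=2) = 1/26 + 0 + 3/26 + 1/13 = 3/13
  P(X=3) = 1/26 + 1/26 + 0 + 3/26 = 5/26
H(X) = -[(7/26)·log₂(7/26) + (4/13)·log₂(4/13) + (3/13)·log₂(3/13) + (5/26)·log₂(5/26)]
  = 0.509677 + 0.523212 + 0.488187 + 0.457406 = 1.97848 bits

Marginal of Y (column sums):
  P(Y=0) = 2/13 + 1/26 + 1/26 + 1/26 = 7/26
  P(Y=1) = 0 + 2/13 + 0 + 1/26 = 5/26
  P(Y=2) = 1/26 + 1/26 + 3/26 + 0 = 5/26
  P(Y=3) = 1/13 + 1/13 + 1/13 + 3/26 = 9/26
H(X|Y) = Σ_y P(y)·H(X|Y=y):
  Y=0: P(Y=0) = 7/26, P(X|Y=0) = (4/7, 1/7, 1/7, 1/7) → H(X|Y=0) = 1.664498
  Y=1: P(Y=1) = 5/26, P(X|Y=1) = (0, 4/5, 0, 1/5) → H(X|Y=1) = 0.721928
  Y=2: P(Y=2) = 5/26, P(X|Y=2) = (1/5, 1/5, 3/5, 0) → H(X|Y=2) = 1.370951
  Y=3: P(Y=3) = 9/26, P(X|Y=3) = (2/9, 2/9, 2/9, 1/3) → H(X|Y=3) = 1.974938
H(X|Y) = (7/26)·1.664498 + (5/26)·0.721928 + (5/26)·1.370951 + (9/26)·1.974938 = 1.53424 bits

I(X;Y) = H(X) - H(X|Y) = 1.97848 - 1.53424 = 0.4442 bits

Cross-check via I(X;Y) = H(X) + H(Y) - H(X,Y): computing H(Y) from the column sums and H(X,Y) from the 16 cells in the same way gives H(Y) = 1.95428 bits and H(X,Y) = 3.48853 bits, so
I(X;Y) = 1.97848 + 1.95428 - 3.48853 = 0.4442 bits ✓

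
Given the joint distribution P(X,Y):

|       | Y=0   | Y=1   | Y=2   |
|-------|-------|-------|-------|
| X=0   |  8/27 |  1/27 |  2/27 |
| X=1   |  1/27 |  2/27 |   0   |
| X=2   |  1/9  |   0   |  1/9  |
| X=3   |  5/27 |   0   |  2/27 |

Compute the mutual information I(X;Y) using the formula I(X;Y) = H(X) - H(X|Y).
0.2829 bits

I(X;Y) = H(X) - H(X|Y)

Marginal of X (row sums):
  P(X=0) = 8/27 + 1/27 + 2/27 = 11/27
  P(X=1) = 1/27 + 2/27 + 0 = 1/9
  P(X=2) = 1/9 + 0 + 1/9 = 2/9
  P(X=3) = 5/27 + 0 + 2/27 = 7/27
H(X) = -[(11/27)·log₂(11/27) + (1/9)·log₂(1/9) + (2/9)·log₂(2/9) + (7/27)·log₂(7/27)]
  = 0.5278 + 0.3522 + 0.4822 + 0.5049 = 1.8671 bits

Marginal of Y (column sums):
  P(Y=0) = 8/27 + 1/27 + 1/9 + 5/27 = 17/27
  P(Y=1) = 1/27 + 2/27 + 0 + 0 = 1/9
  P(Y=2) = 2/27 + 0 + 1/9 + 2/27 = 7/27
H(X|Y) = Σ_y P(y)·H(X|Y=y):
  Y=0: P(Y=0) = 17/27, P(X|Y=0) = (8/17, 1/17, 3/17, 5/17) → H(X|Y=0) = 1.7131
  Y=1: P(Y=1) = 1/9, P(X|Y=1) = (1/3, 2/3, 0, 0) → H(X|Y=1) = 0.9183
  Y=2: P(Y=2) = 7/27, P(X|Y=2) = (2/7, 0, 3/7, 2/7) → H(X|Y=2) = 1.5567
H(X|Y) = (17/27)·1.7131 + (1/9)·0.9183 + (7/27)·1.5567 = 1.5842 bits

I(X;Y) = H(X) - H(X|Y) = 1.8671 - 1.5842 = 0.2829 bits

Cross-check via I(X;Y) = H(X) + H(Y) - H(X,Y): computing H(Y) from the column sums and H(X,Y) from the 12 cells in the same way gives H(Y) = 1.2774 bits and H(X,Y) = 2.8616 bits, so
I(X;Y) = 1.8671 + 1.2774 - 2.8616 = 0.2829 bits ✓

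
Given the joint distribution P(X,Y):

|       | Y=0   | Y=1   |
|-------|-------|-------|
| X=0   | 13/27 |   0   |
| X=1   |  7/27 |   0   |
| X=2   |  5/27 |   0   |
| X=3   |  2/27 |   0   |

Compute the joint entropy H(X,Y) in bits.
1.7413 bits

H(X,Y) = -Σ_{x,y} P(x,y) log₂ P(x,y). Per-cell terms -P(x,y)·log₂P(x,y):
  X=0: 0.50770, 0.00000
  X=1: 0.50492, 0.00000
  X=2: 0.45055, 0.00000
  X=3: 0.27814, 0.00000
  (cells with P = 0 contribute 0)
Sum of the 8 terms: H(X,Y) = 1.7413 bits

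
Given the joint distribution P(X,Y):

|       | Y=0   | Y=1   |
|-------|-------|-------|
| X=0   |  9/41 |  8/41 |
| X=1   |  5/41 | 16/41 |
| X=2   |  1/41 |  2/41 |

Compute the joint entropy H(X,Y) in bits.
2.1834 bits

H(X,Y) = -Σ_{x,y} P(x,y) log₂ P(x,y). Per-cell terms -P(x,y)·log₂P(x,y):
  X=0: 0.48021, 0.46001
  X=1: 0.37020, 0.52978
  X=2: 0.13067, 0.21256
Sum of the 6 terms: H(X,Y) = 2.1834 bits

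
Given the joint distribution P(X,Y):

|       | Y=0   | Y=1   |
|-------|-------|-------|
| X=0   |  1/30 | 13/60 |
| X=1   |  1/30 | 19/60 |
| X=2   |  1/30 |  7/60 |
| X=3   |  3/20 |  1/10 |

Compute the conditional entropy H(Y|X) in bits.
0.6578 bits

H(Y|X) = H(X,Y) - H(X)

H(X,Y) = -Σ_{x,y} P(x,y) log₂ P(x,y). Per-cell terms -P(x,y)·log₂P(x,y):
  X=0: 0.16356, 0.47806
  X=1: 0.16356, 0.52534
  X=2: 0.16356, 0.36161
  X=3: 0.41054, 0.33219
Sum of the 8 terms: H(X,Y) = 2.5984 bits

Marginal of X (row sums):
  P(X=0) = 1/30 + 13/60 = 1/4
  P(X=1) = 1/30 + 19/60 = 7/20
  P(X=2) = 1/30 + 7/60 = 3/20
  P(X=3) = 3/20 + 1/10 = 1/4
H(X) = -[(1/4)·log₂(1/4) + (7/20)·log₂(7/20) + (3/20)·log₂(3/20) + (1/4)·log₂(1/4)]
  = 0.50000 + 0.53010 + 0.41054 + 0.50000 = 1.9406 bits

H(Y|X) = H(X,Y) - H(X) = 2.5984 - 1.9406 = 0.6578 bits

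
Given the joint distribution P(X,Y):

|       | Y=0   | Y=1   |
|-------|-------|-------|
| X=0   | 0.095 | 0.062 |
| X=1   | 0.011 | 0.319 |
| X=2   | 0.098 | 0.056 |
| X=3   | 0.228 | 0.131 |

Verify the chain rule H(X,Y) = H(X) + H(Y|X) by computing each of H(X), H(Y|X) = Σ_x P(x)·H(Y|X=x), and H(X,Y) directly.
H(X) = 1.8934 bits, H(Y|X) = 0.7070 bits, H(X,Y) = 2.6004 bits

Marginal of X (row sums):
  P(X=0) = 0.095 + 0.062 = 0.157
  P(X=1) = 0.011 + 0.319 = 0.330
  P(X=2) = 0.098 + 0.056 = 0.154
  P(X=3) = 0.228 + 0.131 = 0.359
H(X) = -[0.157·log₂(0.157) + 0.330·log₂(0.330) + 0.154·log₂(0.154) + 0.359·log₂(0.359)]
  = 0.4194 + 0.5278 + 0.4156 + 0.5306 = 1.8934 bits

H(Y|X) = Σ_x P(x)·H(Y|X=x):
  X=0: P(X=0) = 0.157, P(Y|X=0) = (95/157, 62/157) → H(Y|X=0) = 0.9679
  X=1: P(X=1) = 0.330, P(Y|X=1) = (1/30, 29/30) → H(Y|X=1) = 0.2108
  X=2: P(X=2) = 0.154, P(Y|X=2) = (7/11, 4/11) → H(Y|X=2) = 0.9457
  X=3: P(X=3) = 0.359, P(Y|X=3) = (228/359, 131/359) → H(Y|X=3) = 0.9467
H(Y|X) = 0.157·0.9679 + 0.330·0.2108 + 0.154·0.9457 + 0.359·0.9467 = 0.7070 bits

H(X,Y) = -Σ_{x,y} P(x,y) log₂ P(x,y). Per-cell terms -P(x,y)·log₂P(x,y):
  X=0: 0.3226, 0.2487
  X=1: 0.0716, 0.5258
  X=2: 0.3284, 0.2329
  X=3: 0.4863, 0.3841
Sum of the 8 terms: H(X,Y) = 2.6004 bits

Chain rule check:
  H(X) + H(Y|X) = 1.8934 + 0.7070 = 2.6004 bits
  H(X,Y) = 2.6004 bits
✓ Chain rule verified.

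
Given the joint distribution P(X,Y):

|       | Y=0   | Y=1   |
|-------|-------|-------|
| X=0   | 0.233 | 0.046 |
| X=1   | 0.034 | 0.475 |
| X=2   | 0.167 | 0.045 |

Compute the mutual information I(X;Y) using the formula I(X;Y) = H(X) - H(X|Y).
0.4690 bits

I(X;Y) = H(X) - H(X|Y)

Marginal of X (row sums):
  P(X=0) = 0.233 + 0.046 = 0.279
  P(X=1) = 0.034 + 0.475 = 0.509
  P(X=2) = 0.167 + 0.045 = 0.212
H(X) = -[0.279·log₂(0.279) + 0.509·log₂(0.509) + 0.212·log₂(0.212)]
  = 0.51382 + 0.49590 + 0.47443 = 1.48415 bits

Marginal of Y (column sums):
  P(Y=0) = 0.233 + 0.034 + 0.167 = 0.434
  P(Y=1) = 0.046 + 0.475 + 0.045 = 0.566
H(X|Y) = Σ_y P(y)·H(X|Y=y):
  Y=0: P(Y=0) = 0.434, P(X|Y=0) = (233/434, 17/217, 167/434) → H(X|Y=0) = 1.29978
  Y=1: P(Y=1) = 0.566, P(X|Y=1) = (23/283, 475/566, 45/566) → H(X|Y=1) = 0.79693
H(X|Y) = 0.434·1.29978 + 0.566·0.79693 = 1.01517 bits

I(X;Y) = H(X) - H(X|Y) = 1.48415 - 1.01517 = 0.4690 bits

Cross-check via I(X;Y) = H(X) + H(Y) - H(X,Y): computing H(Y) from the column sums and H(X,Y) from the 6 cells in the same way gives H(Y) = 0.98739 bits and H(X,Y) = 2.00256 bits, so
I(X;Y) = 1.48415 + 0.98739 - 2.00256 = 0.4690 bits ✓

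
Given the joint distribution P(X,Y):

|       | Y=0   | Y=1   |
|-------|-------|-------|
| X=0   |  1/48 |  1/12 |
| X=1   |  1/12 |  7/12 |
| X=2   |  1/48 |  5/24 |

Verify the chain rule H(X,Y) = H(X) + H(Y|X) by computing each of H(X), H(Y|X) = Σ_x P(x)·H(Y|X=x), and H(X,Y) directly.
H(X) = 1.2170 bits, H(Y|X) = 0.5383 bits, H(X,Y) = 1.7553 bits

Marginal of X (row sums):
  P(X=0) = 1/48 + 1/12 = 5/48
  P(X=1) = 1/12 + 7/12 = 2/3
  P(X=2) = 1/48 + 5/24 = 11/48
H(X) = -[(5/48)·log₂(5/48) + (2/3)·log₂(2/3) + (11/48)·log₂(11/48)]
  = 0.3399 + 0.3900 + 0.4871 = 1.2170 bits

H(Y|X) = Σ_x P(x)·H(Y|X=x):
  X=0: P(X=0) = 5/48, P(Y|X=0) = (1/5, 4/5) → H(Y|X=0) = 0.7219
  X=1: P(X=1) = 2/3, P(Y|X=1) = (1/8, 7/8) → H(Y|X=1) = 0.5436
  X=2: P(X=2) = 11/48, P(Y|X=2) = (1/11, 10/11) → H(Y|X=2) = 0.4395
H(Y|X) = (5/48)·0.7219 + (2/3)·0.5436 + (11/48)·0.4395 = 0.5383 bits

H(X,Y) = -Σ_{x,y} P(x,y) log₂ P(x,y). Per-cell terms -P(x,y)·log₂P(x,y):
  X=0: 0.1164, 0.2987
  X=1: 0.2987, 0.4536
  X=2: 0.1164, 0.4715
Sum of the 6 terms: H(X,Y) = 1.7553 bits

Chain rule check:
  H(X) + H(Y|X) = 1.2170 + 0.5383 = 1.7553 bits
  H(X,Y) = 1.7553 bits
✓ Chain rule verified.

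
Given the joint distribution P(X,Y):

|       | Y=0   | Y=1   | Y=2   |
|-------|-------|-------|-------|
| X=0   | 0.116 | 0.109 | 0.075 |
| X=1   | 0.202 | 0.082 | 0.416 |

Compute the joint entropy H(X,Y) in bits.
2.2777 bits

H(X,Y) = -Σ_{x,y} P(x,y) log₂ P(x,y). Per-cell terms -P(x,y)·log₂P(x,y):
  X=0: 0.3605, 0.3485, 0.2803
  X=1: 0.4661, 0.2959, 0.5264
Sum of the 6 terms: H(X,Y) = 2.2777 bits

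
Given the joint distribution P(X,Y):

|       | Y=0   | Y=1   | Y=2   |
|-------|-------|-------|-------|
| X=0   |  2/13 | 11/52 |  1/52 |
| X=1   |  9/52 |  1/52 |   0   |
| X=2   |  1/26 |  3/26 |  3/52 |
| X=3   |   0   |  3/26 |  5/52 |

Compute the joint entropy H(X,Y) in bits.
3.0088 bits

H(X,Y) = -Σ_{x,y} P(x,y) log₂ P(x,y). Per-cell terms -P(x,y)·log₂P(x,y):
  X=0: 0.41545, 0.47406, 0.10962
  X=1: 0.43797, 0.10962, 0.00000
  X=2: 0.18079, 0.35948, 0.23743
  X=3: 0.00000, 0.35948, 0.32486
  (cells with P = 0 contribute 0)
Sum of the 12 terms: H(X,Y) = 3.0088 bits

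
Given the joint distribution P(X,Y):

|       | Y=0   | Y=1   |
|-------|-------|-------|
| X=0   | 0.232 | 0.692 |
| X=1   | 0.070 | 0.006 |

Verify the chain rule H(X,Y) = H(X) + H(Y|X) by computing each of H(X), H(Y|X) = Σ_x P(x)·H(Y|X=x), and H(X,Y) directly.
H(X) = 0.3879 bits, H(Y|X) = 0.7815 bits, H(X,Y) = 1.1694 bits

Marginal of X (row sums):
  P(X=0) = 0.232 + 0.692 = 0.924
  P(X=1) = 0.070 + 0.006 = 0.076
H(X) = -[0.924·log₂(0.924) + 0.076·log₂(0.076)]
  = 0.10537 + 0.28256 = 0.3879 bits

H(Y|X) = Σ_x P(x)·H(Y|X=x):
  X=0: P(X=0) = 0.924, P(Y|X=0) = (58/231, 173/231) → H(Y|X=0) = 0.81299
  X=1: P(X=1) = 0.076, P(Y|X=1) = (35/38, 3/38) → H(Y|X=1) = 0.39846
H(Y|X) = 0.924·0.81299 + 0.076·0.39846 = 0.7815 bits

H(X,Y) = -Σ_{x,y} P(x,y) log₂ P(x,y). Per-cell terms -P(x,y)·log₂P(x,y):
  X=0: 0.48901, 0.36756
  X=1: 0.26856, 0.04428
Sum of the 4 terms: H(X,Y) = 1.1694 bits

Chain rule check:
  H(X) + H(Y|X) = 0.3879 + 0.7815 = 1.1694 bits
  H(X,Y) = 1.1694 bits
✓ Chain rule verified.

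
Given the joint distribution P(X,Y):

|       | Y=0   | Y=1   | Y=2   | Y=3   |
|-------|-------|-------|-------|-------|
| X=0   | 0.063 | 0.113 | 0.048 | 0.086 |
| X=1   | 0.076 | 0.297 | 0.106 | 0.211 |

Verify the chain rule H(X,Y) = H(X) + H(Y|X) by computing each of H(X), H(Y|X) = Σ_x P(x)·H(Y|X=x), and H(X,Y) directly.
H(X) = 0.8932 bits, H(Y|X) = 1.8478 bits, H(X,Y) = 2.7410 bits

Marginal of X (row sums):
  P(X=0) = 0.063 + 0.113 + 0.048 + 0.086 = 0.310
  P(X=1) = 0.076 + 0.297 + 0.106 + 0.211 = 0.690
H(X) = -[0.310·log₂(0.310) + 0.690·log₂(0.690)]
  = 0.52379 + 0.36938 = 0.8932 bits

H(Y|X) = Σ_x P(x)·H(Y|X=x):
  X=0: P(X=0) = 0.310, P(Y|X=0) = (63/310, 113/310, 24/155, 43/155) → H(Y|X=0) = 1.92778
  X=1: P(X=1) = 0.690, P(Y|X=1) = (38/345, 99/230, 53/345, 211/690) → H(Y|X=1) = 1.81189
H(Y|X) = 0.310·1.92778 + 0.690·1.81189 = 1.8478 bits

H(X,Y) = -Σ_{x,y} P(x,y) log₂ P(x,y). Per-cell terms -P(x,y)·log₂P(x,y):
  X=0: 0.25128, 0.35545, 0.21028, 0.30440
  X=1: 0.28256, 0.52019, 0.34321, 0.47363
Sum of the 8 terms: H(X,Y) = 2.7410 bits

Chain rule check:
  H(X) + H(Y|X) = 0.8932 + 1.8478 = 2.7410 bits
  H(X,Y) = 2.7410 bits
✓ Chain rule verified.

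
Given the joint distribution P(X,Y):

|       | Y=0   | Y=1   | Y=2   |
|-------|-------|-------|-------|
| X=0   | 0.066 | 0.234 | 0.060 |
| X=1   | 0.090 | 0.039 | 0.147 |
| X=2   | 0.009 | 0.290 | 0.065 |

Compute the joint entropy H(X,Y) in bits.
2.7299 bits

H(X,Y) = -Σ_{x,y} P(x,y) log₂ P(x,y). Per-cell terms -P(x,y)·log₂P(x,y):
  X=0: 0.258812, 0.490328, 0.243534
  X=1: 0.312654, 0.182535, 0.406618
  X=2: 0.061163, 0.517904, 0.256322
Sum of the 9 terms: H(X,Y) = 2.7299 bits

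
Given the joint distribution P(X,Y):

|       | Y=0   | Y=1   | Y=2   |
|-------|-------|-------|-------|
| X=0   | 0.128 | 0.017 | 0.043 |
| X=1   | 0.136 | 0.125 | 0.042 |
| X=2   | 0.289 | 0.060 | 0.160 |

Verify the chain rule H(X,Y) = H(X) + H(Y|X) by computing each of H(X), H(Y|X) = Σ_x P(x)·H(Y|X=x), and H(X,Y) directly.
H(X) = 1.4712 bits, H(Y|X) = 1.3462 bits, H(X,Y) = 2.8174 bits

Marginal of X (row sums):
  P(X=0) = 0.128 + 0.017 + 0.043 = 0.188
  P(X=1) = 0.136 + 0.125 + 0.042 = 0.303
  P(X=2) = 0.289 + 0.060 + 0.160 = 0.509
H(X) = -[0.188·log₂(0.188) + 0.303·log₂(0.303) + 0.509·log₂(0.509)]
  = 0.453305 + 0.521951 + 0.495900 = 1.4712 bits

H(Y|X) = Σ_x P(x)·H(Y|X=x):
  X=0: P(X=0) = 0.188, P(Y|X=0) = (32/47, 17/188, 43/188) → H(Y|X=0) = 1.177907
  X=1: P(X=1) = 0.303, P(Y|X=1) = (136/303, 125/303, 14/101) → H(Y|X=1) = 1.440879
  X=2: P(X=2) = 0.509, P(Y|X=2) = (289/509, 60/509, 160/509) → H(Y|X=2) = 1.352081
H(Y|X) = 0.188·1.177907 + 0.303·1.440879 + 0.509·1.352081 = 1.3462 bits

H(X,Y) = -Σ_{x,y} P(x,y) log₂ P(x,y). Per-cell terms -P(x,y)·log₂P(x,y):
  X=0: 0.379620, 0.099931, 0.195199
  X=1: 0.391452, 0.375000, 0.192086
  X=2: 0.517558, 0.243534, 0.423017
Sum of the 9 terms: H(X,Y) = 2.8174 bits

Chain rule check:
  H(X) + H(Y|X) = 1.4712 + 1.3462 = 2.8174 bits
  H(X,Y) = 2.8174 bits
✓ Chain rule verified.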